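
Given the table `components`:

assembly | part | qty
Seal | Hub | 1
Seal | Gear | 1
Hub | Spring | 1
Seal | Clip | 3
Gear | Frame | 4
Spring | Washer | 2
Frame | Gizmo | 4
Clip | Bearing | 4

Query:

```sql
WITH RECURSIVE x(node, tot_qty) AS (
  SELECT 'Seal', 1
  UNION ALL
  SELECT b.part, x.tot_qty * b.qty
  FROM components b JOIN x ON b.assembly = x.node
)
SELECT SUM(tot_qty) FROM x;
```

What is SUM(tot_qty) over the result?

41

Base: (Seal, tot_qty=1).
Iteration 1: components of {Seal} -> Clip = 1*3 = 3, Gear = 1*1 = 1, Hub = 1*1 = 1.
Iteration 2: components of {Clip,Gear,Hub} -> Bearing = 3*4 = 12, Frame = 1*4 = 4, Spring = 1*1 = 1.
Iteration 3: components of {Bearing,Frame,Spring} -> Gizmo = 4*4 = 16, Washer = 1*2 = 2.
Iteration 4: no further components; recursion stops.
SUM(tot_qty) = 1 + 1 + 1 + 3 + 1 + 4 + 12 + 2 + 16 = 41.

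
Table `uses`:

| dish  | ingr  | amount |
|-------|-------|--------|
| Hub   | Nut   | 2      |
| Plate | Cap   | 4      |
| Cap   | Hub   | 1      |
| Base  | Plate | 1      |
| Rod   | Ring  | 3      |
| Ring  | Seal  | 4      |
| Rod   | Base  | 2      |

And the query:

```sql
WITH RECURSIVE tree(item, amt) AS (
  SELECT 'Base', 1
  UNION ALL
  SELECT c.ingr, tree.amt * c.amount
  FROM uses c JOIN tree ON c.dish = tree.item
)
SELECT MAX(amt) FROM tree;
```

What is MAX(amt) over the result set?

Base: (Base, amt=1).
Iteration 1: components of {Base} -> Plate = 1*1 = 1.
Iteration 2: components of {Plate} -> Cap = 1*4 = 4.
Iteration 3: components of {Cap} -> Hub = 4*1 = 4.
Iteration 4: components of {Hub} -> Nut = 4*2 = 8.
Iteration 5: no further components; recursion stops.
amt values: 1, 1, 4, 4, 8; the maximum is 8.

8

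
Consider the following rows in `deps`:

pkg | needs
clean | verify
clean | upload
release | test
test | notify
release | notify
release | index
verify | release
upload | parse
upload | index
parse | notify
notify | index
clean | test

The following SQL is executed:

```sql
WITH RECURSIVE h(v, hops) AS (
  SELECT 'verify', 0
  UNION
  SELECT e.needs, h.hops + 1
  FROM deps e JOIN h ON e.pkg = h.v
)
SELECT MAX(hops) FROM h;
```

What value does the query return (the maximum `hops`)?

4

Base: (verify, hops=0).
Iteration 1: edges from {verify} -> (release, hops=1).
Iteration 2: edges from {release} -> (index, hops=2), (notify, hops=2), (test, hops=2).
Iteration 3: edges from {index,notify,test} -> (index, hops=3), (notify, hops=3).
Iteration 4: edges from {index,notify} -> (index, hops=4).
Iteration 5: no outgoing edges from {index}; recursion stops.
hops values: 0, 1, 2, 2, 2, 3, 3, 4; the maximum is 4.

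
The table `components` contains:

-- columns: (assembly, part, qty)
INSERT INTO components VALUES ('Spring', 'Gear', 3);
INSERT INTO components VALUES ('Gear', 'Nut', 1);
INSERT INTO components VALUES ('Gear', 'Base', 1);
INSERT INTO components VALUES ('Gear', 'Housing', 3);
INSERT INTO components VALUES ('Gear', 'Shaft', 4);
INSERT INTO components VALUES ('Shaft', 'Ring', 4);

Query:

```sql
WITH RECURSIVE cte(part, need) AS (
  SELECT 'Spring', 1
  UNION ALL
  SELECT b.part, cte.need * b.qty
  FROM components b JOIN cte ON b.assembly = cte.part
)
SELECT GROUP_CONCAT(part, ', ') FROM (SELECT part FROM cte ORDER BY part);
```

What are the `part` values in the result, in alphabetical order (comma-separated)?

Base: (Spring, need=1).
Iteration 1: components of {Spring} -> Gear = 1*3 = 3.
Iteration 2: components of {Gear} -> Base = 3*1 = 3, Housing = 3*3 = 9, Nut = 3*1 = 3, Shaft = 3*4 = 12.
Iteration 3: components of {Base,Housing,Nut,Shaft} -> Ring = 12*4 = 48.
Iteration 4: no further components; recursion stops.

Base, Gear, Housing, Nut, Ring, Shaft, Spring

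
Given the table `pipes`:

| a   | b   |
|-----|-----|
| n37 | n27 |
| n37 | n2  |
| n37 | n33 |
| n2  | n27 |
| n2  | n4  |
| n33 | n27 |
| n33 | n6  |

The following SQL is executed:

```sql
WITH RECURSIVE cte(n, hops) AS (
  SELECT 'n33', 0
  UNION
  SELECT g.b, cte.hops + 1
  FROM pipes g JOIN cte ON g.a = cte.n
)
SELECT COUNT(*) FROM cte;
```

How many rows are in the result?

Base: (n33, hops=0).
Iteration 1: edges from {n33} -> (n27, hops=1), (n6, hops=1).
Iteration 2: no outgoing edges from {n27,n6}; recursion stops.
Total rows emitted: 3.

3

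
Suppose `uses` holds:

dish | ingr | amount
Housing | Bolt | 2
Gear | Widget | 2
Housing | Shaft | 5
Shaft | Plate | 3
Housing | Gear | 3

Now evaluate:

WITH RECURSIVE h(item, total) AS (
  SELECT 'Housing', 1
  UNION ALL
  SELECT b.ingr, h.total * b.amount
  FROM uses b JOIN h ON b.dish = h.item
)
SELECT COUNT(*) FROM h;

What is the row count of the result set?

6

Base: (Housing, total=1).
Iteration 1: components of {Housing} -> Bolt = 1*2 = 2, Gear = 1*3 = 3, Shaft = 1*5 = 5.
Iteration 2: components of {Bolt,Gear,Shaft} -> Plate = 5*3 = 15, Widget = 3*2 = 6.
Iteration 3: no further components; recursion stops.
Total rows emitted: 6.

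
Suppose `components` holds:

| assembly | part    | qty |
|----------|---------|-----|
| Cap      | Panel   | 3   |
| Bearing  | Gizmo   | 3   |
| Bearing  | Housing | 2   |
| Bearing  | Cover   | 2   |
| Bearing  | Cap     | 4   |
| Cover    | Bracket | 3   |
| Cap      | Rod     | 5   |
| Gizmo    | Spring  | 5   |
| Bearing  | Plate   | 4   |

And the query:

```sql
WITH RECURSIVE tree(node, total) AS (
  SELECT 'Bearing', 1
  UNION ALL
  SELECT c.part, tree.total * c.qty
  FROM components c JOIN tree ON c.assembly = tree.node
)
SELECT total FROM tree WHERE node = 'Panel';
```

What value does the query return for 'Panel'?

12

Base: (Bearing, total=1).
Iteration 1: components of {Bearing} -> Cap = 1*4 = 4, Cover = 1*2 = 2, Gizmo = 1*3 = 3, Housing = 1*2 = 2, Plate = 1*4 = 4.
Iteration 2: components of {Cap,Cover,Gizmo,Housing,Plate} -> Bracket = 2*3 = 6, Panel = 4*3 = 12, Rod = 4*5 = 20, Spring = 3*5 = 15.
Iteration 3: no further components; recursion stops.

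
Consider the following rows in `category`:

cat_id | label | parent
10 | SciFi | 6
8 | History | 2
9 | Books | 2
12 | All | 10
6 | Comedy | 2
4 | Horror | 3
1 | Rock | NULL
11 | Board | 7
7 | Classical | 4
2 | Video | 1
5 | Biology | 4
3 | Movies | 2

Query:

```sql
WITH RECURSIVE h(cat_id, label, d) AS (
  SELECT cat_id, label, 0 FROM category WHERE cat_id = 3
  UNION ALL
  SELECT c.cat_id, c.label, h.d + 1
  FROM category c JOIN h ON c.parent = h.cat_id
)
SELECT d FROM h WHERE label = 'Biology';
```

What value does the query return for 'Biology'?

2

Base: cat_id=3 (Movies) at d 0.
Iteration 1: rows with parent in {3} -> Horror (id 4, d 1).
Iteration 2: rows with parent in {4} -> Biology (id 5, d 2), Classical (id 7, d 2).
Iteration 3: rows with parent in {5,7} -> Board (id 11, d 3).
Iteration 4: no rows with parent in {11}; recursion stops.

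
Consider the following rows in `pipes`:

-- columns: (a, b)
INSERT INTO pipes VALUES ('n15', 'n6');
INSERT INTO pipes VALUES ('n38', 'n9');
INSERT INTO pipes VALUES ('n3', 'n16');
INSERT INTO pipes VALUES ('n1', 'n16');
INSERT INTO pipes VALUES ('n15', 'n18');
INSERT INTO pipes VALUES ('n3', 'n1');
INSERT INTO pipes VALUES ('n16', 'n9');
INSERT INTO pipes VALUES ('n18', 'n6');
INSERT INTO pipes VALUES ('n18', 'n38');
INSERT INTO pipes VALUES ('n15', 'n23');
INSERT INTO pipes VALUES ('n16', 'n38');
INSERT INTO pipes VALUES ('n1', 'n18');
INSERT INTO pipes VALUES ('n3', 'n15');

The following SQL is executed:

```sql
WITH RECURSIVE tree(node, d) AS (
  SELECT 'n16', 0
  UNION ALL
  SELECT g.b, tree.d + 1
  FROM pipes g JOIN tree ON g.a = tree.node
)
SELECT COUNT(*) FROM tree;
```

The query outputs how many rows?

Base: (n16, d=0).
Iteration 1: edges from {n16} -> (n38, d=1), (n9, d=1).
Iteration 2: edges from {n38,n9} -> (n9, d=2).
Iteration 3: no outgoing edges from {n9}; recursion stops.
Total rows emitted: 4.

4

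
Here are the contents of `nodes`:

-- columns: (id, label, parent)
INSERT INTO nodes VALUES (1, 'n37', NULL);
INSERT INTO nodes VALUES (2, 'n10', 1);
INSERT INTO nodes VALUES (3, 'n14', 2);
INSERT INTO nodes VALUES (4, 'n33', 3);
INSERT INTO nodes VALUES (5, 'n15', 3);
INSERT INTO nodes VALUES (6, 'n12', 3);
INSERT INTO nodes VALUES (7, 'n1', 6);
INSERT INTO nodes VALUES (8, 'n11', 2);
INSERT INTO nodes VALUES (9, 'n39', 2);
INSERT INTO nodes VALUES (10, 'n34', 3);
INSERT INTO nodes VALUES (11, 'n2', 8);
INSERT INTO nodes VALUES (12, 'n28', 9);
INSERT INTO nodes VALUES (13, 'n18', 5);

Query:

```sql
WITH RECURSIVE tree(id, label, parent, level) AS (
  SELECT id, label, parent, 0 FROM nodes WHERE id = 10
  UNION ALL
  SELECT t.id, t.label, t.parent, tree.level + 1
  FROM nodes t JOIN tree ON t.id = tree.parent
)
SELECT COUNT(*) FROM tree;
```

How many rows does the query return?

4

Base: id=10 (n34), parent=3, level 0.
Iteration 1: join on id=3 -> n14 (id 3, parent=2, level 1).
Iteration 2: join on id=2 -> n10 (id 2, parent=1, level 2).
Iteration 3: join on id=1 -> n37 (id 1, parent=NULL, level 3).
Iteration 4: parent is NULL; no match; recursion stops.
Total rows emitted: 4.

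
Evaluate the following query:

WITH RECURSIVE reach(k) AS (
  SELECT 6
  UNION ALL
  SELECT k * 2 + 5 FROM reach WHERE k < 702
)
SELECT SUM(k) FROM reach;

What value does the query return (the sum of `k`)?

2765

Base: k=6.
Iteration 1: 6 < 702 holds -> k = 6 * 2 + 5 = 17.
Iteration 2: 17 < 702 holds -> k = 17 * 2 + 5 = 39.
Iteration 3: 39 < 702 holds -> k = 39 * 2 + 5 = 83.
Iteration 4: 83 < 702 holds -> k = 83 * 2 + 5 = 171.
Iteration 5: 171 < 702 holds -> k = 171 * 2 + 5 = 347.
Iteration 6: 347 < 702 holds -> k = 347 * 2 + 5 = 699.
Iteration 7: 699 < 702 holds -> k = 699 * 2 + 5 = 1403.
Iteration 8: 1403 < 702 fails; recursion stops.
SUM(k) = 6 + 17 + 39 + 83 + 171 + 347 + 699 + 1403 = 2765.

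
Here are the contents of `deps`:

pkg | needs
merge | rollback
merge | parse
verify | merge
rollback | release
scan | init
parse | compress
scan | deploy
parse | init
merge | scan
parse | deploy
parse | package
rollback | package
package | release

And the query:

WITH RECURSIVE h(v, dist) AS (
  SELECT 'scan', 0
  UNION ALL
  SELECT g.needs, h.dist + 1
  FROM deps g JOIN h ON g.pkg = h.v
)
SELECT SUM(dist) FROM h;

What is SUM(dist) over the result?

Base: (scan, dist=0).
Iteration 1: edges from {scan} -> (deploy, dist=1), (init, dist=1).
Iteration 2: no outgoing edges from {deploy,init}; recursion stops.
SUM(dist) = 0 + 1 + 1 = 2.

2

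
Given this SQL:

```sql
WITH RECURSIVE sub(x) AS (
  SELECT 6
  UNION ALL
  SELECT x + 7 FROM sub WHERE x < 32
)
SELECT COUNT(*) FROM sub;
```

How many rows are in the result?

5

Base: x=6.
Iteration 1: 6 < 32 holds -> x = 6 + 7 = 13.
Iteration 2: 13 < 32 holds -> x = 13 + 7 = 20.
Iteration 3: 20 < 32 holds -> x = 20 + 7 = 27.
Iteration 4: 27 < 32 holds -> x = 27 + 7 = 34.
Iteration 5: 34 < 32 fails; recursion stops.
Total rows emitted: 5.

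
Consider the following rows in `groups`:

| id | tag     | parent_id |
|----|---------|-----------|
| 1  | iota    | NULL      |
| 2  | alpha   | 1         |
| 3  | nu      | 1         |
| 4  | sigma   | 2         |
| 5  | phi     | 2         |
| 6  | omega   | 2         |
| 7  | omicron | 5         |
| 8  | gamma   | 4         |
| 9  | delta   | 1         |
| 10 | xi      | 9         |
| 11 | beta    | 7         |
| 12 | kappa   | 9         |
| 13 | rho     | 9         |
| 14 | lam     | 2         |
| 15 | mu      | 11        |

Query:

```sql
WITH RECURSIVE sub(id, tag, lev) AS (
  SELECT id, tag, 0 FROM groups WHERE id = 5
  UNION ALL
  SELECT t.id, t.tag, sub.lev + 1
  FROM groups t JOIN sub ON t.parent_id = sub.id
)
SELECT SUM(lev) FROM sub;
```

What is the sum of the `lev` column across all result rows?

Base: id=5 (phi) at lev 0.
Iteration 1: rows with parent_id in {5} -> omicron (id 7, lev 1).
Iteration 2: rows with parent_id in {7} -> beta (id 11, lev 2).
Iteration 3: rows with parent_id in {11} -> mu (id 15, lev 3).
Iteration 4: no rows with parent_id in {15}; recursion stops.
SUM(lev) = 0 + 1 + 2 + 3 = 6.

6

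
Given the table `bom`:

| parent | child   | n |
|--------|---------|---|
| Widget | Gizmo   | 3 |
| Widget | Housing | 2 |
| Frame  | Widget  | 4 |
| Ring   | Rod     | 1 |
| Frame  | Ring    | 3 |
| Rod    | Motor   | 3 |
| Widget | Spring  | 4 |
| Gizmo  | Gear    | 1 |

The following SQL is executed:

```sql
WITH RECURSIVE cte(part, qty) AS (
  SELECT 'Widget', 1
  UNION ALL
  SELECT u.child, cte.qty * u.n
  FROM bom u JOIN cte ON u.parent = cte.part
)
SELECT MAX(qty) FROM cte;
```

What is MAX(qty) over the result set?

Base: (Widget, qty=1).
Iteration 1: components of {Widget} -> Gizmo = 1*3 = 3, Housing = 1*2 = 2, Spring = 1*4 = 4.
Iteration 2: components of {Gizmo,Housing,Spring} -> Gear = 3*1 = 3.
Iteration 3: no further components; recursion stops.
qty values: 1, 3, 2, 4, 3; the maximum is 4.

4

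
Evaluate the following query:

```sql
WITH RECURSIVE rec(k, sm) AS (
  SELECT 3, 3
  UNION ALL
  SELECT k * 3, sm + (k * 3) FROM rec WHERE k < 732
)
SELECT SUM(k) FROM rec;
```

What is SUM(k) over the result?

3279

Base: k=3, sm=3.
Iteration 1: 3 < 732 holds -> k = 3 * 3 = 9, sm = 3 + 9 = 12.
Iteration 2: 9 < 732 holds -> k = 9 * 3 = 27, sm = 12 + 27 = 39.
Iteration 3: 27 < 732 holds -> k = 27 * 3 = 81, sm = 39 + 81 = 120.
Iteration 4: 81 < 732 holds -> k = 81 * 3 = 243, sm = 120 + 243 = 363.
Iteration 5: 243 < 732 holds -> k = 243 * 3 = 729, sm = 363 + 729 = 1092.
Iteration 6: 729 < 732 holds -> k = 729 * 3 = 2187, sm = 1092 + 2187 = 3279.
Iteration 7: 2187 < 732 fails; recursion stops.
SUM(k) = 3 + 9 + 27 + 81 + 243 + 729 + 2187 = 3279.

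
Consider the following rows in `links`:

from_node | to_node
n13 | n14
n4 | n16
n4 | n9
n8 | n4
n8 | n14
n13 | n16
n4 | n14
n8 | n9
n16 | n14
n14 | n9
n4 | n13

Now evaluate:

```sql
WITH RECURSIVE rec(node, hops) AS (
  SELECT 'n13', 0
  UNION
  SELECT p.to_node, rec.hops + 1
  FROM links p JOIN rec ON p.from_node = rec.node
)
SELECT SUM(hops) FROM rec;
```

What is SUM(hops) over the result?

9

Base: (n13, hops=0).
Iteration 1: edges from {n13} -> (n14, hops=1), (n16, hops=1).
Iteration 2: edges from {n14,n16} -> (n14, hops=2), (n9, hops=2).
Iteration 3: edges from {n14,n9} -> (n9, hops=3).
Iteration 4: no outgoing edges from {n9}; recursion stops.
SUM(hops) = 0 + 1 + 1 + 2 + 2 + 3 = 9.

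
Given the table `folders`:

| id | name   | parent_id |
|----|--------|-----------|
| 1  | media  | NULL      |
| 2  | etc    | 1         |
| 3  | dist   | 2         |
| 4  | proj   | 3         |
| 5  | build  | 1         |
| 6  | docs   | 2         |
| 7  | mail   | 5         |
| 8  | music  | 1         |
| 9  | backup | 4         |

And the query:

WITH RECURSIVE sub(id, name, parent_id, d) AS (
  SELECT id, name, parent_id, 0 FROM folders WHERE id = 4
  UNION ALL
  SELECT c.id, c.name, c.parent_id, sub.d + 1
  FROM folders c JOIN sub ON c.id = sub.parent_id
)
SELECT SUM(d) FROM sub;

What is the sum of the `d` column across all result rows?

Base: id=4 (proj), parent_id=3, d 0.
Iteration 1: join on id=3 -> dist (id 3, parent_id=2, d 1).
Iteration 2: join on id=2 -> etc (id 2, parent_id=1, d 2).
Iteration 3: join on id=1 -> media (id 1, parent_id=NULL, d 3).
Iteration 4: parent_id is NULL; no match; recursion stops.
SUM(d) = 0 + 1 + 2 + 3 = 6.

6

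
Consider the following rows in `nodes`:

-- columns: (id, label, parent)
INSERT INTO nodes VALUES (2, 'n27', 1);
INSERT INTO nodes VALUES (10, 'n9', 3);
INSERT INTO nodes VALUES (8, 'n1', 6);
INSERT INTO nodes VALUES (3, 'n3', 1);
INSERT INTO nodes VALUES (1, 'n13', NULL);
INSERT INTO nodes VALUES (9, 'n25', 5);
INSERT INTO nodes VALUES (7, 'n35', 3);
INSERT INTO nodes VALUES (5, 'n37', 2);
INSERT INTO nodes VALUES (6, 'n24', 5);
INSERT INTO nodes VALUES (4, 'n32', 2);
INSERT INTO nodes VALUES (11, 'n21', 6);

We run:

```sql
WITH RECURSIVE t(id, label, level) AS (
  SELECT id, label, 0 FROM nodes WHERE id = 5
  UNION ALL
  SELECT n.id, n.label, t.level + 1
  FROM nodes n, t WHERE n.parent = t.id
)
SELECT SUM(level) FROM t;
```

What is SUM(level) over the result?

6

Base: id=5 (n37) at level 0.
Iteration 1: rows with parent in {5} -> n24 (id 6, level 1), n25 (id 9, level 1).
Iteration 2: rows with parent in {6,9} -> n1 (id 8, level 2), n21 (id 11, level 2).
Iteration 3: no rows with parent in {8,11}; recursion stops.
SUM(level) = 0 + 1 + 1 + 2 + 2 = 6.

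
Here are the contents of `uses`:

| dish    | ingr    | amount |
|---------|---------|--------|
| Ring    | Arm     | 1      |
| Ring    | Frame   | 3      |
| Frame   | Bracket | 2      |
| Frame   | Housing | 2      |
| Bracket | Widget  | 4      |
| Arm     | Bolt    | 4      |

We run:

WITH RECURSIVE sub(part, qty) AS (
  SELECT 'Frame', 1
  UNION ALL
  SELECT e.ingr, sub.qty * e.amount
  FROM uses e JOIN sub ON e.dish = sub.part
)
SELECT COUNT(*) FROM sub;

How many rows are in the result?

4

Base: (Frame, qty=1).
Iteration 1: components of {Frame} -> Bracket = 1*2 = 2, Housing = 1*2 = 2.
Iteration 2: components of {Bracket,Housing} -> Widget = 2*4 = 8.
Iteration 3: no further components; recursion stops.
Total rows emitted: 4.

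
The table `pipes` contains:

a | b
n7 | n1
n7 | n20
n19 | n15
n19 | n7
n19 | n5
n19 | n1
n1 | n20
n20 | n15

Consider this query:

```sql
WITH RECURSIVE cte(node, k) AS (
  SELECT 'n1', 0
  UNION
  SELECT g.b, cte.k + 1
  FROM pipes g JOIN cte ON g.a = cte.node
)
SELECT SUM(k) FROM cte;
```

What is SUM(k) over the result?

Base: (n1, k=0).
Iteration 1: edges from {n1} -> (n20, k=1).
Iteration 2: edges from {n20} -> (n15, k=2).
Iteration 3: no outgoing edges from {n15}; recursion stops.
SUM(k) = 0 + 1 + 2 = 3.

3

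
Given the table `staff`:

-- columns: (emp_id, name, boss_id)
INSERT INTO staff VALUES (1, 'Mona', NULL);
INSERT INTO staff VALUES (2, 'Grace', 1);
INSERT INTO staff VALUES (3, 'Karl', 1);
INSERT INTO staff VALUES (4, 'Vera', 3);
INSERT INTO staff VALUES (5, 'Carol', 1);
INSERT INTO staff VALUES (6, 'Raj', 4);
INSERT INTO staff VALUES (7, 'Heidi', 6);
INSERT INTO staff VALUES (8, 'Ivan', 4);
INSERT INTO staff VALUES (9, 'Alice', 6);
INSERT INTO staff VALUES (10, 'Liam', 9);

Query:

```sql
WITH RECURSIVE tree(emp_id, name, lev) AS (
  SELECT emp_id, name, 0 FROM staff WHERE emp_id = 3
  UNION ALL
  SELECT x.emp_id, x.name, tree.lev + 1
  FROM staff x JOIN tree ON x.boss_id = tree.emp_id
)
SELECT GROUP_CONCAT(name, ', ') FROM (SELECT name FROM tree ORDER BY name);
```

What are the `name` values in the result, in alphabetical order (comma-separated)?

Base: emp_id=3 (Karl) at lev 0.
Iteration 1: rows with boss_id in {3} -> Vera (id 4, lev 1).
Iteration 2: rows with boss_id in {4} -> Raj (id 6, lev 2), Ivan (id 8, lev 2).
Iteration 3: rows with boss_id in {6,8} -> Heidi (id 7, lev 3), Alice (id 9, lev 3).
Iteration 4: rows with boss_id in {7,9} -> Liam (id 10, lev 4).
Iteration 5: no rows with boss_id in {10}; recursion stops.

Alice, Heidi, Ivan, Karl, Liam, Raj, Vera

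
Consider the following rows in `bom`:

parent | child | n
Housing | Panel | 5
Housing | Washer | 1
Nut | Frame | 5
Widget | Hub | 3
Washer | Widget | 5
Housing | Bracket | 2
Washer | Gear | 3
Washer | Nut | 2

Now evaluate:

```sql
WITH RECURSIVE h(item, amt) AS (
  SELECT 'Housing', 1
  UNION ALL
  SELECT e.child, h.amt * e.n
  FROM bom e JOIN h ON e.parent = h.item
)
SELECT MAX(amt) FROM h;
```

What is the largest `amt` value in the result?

15

Base: (Housing, amt=1).
Iteration 1: components of {Housing} -> Bracket = 1*2 = 2, Panel = 1*5 = 5, Washer = 1*1 = 1.
Iteration 2: components of {Bracket,Panel,Washer} -> Gear = 1*3 = 3, Nut = 1*2 = 2, Widget = 1*5 = 5.
Iteration 3: components of {Gear,Nut,Widget} -> Frame = 2*5 = 10, Hub = 5*3 = 15.
Iteration 4: no further components; recursion stops.
amt values: 1, 1, 2, 5, 2, 5, 3, 10, 15; the maximum is 15.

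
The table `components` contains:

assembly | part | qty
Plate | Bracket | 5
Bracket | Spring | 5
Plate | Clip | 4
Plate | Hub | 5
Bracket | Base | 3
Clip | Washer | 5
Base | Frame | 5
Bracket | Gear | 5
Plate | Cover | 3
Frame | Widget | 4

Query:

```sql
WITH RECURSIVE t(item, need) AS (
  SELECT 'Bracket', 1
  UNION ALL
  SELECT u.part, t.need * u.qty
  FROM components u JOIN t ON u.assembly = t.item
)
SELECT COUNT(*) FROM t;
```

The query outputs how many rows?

6

Base: (Bracket, need=1).
Iteration 1: components of {Bracket} -> Base = 1*3 = 3, Gear = 1*5 = 5, Spring = 1*5 = 5.
Iteration 2: components of {Base,Gear,Spring} -> Frame = 3*5 = 15.
Iteration 3: components of {Frame} -> Widget = 15*4 = 60.
Iteration 4: no further components; recursion stops.
Total rows emitted: 6.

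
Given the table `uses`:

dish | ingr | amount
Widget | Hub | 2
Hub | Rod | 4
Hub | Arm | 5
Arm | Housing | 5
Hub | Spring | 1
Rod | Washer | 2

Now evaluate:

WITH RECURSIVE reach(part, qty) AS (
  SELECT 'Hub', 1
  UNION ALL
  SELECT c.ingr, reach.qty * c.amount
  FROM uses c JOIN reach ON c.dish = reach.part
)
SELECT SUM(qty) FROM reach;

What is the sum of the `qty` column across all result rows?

44

Base: (Hub, qty=1).
Iteration 1: components of {Hub} -> Arm = 1*5 = 5, Rod = 1*4 = 4, Spring = 1*1 = 1.
Iteration 2: components of {Arm,Rod,Spring} -> Housing = 5*5 = 25, Washer = 4*2 = 8.
Iteration 3: no further components; recursion stops.
SUM(qty) = 1 + 4 + 5 + 1 + 8 + 25 = 44.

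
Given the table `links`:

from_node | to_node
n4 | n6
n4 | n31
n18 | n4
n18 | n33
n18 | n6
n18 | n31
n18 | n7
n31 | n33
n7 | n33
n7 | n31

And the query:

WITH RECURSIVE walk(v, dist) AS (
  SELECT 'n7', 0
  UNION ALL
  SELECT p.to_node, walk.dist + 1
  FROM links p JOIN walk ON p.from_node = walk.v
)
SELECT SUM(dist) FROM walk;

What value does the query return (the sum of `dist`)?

Base: (n7, dist=0).
Iteration 1: edges from {n7} -> (n31, dist=1), (n33, dist=1).
Iteration 2: edges from {n31,n33} -> (n33, dist=2).
Iteration 3: no outgoing edges from {n33}; recursion stops.
SUM(dist) = 0 + 1 + 1 + 2 = 4.

4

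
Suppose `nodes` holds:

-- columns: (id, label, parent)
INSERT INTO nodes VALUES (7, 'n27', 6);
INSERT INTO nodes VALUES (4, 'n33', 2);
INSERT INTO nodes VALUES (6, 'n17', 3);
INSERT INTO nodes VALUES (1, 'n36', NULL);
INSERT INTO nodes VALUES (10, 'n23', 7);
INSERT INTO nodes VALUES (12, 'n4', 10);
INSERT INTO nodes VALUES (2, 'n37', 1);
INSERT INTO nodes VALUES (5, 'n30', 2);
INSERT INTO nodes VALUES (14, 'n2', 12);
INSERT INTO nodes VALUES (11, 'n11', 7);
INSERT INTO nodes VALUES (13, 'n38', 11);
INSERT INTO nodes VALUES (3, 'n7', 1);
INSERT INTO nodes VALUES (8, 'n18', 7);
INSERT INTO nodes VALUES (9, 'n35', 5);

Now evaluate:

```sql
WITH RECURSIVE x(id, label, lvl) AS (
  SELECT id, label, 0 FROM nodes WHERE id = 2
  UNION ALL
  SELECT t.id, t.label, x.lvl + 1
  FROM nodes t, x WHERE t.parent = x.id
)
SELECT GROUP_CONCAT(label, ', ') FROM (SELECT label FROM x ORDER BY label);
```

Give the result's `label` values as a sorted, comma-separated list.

Base: id=2 (n37) at lvl 0.
Iteration 1: rows with parent in {2} -> n33 (id 4, lvl 1), n30 (id 5, lvl 1).
Iteration 2: rows with parent in {4,5} -> n35 (id 9, lvl 2).
Iteration 3: no rows with parent in {9}; recursion stops.

n30, n33, n35, n37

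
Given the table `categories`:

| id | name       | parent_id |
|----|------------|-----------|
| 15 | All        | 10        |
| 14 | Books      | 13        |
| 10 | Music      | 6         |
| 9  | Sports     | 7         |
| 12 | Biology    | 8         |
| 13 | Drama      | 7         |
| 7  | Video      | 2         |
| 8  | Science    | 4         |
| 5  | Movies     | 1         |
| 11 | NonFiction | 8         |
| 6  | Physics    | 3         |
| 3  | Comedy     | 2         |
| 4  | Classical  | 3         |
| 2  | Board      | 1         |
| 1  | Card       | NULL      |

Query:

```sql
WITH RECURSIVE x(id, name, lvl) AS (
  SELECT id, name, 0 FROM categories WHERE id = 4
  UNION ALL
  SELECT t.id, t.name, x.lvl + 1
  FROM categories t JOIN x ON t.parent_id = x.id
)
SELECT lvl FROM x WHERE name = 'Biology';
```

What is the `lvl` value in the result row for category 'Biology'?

2

Base: id=4 (Classical) at lvl 0.
Iteration 1: rows with parent_id in {4} -> Science (id 8, lvl 1).
Iteration 2: rows with parent_id in {8} -> NonFiction (id 11, lvl 2), Biology (id 12, lvl 2).
Iteration 3: no rows with parent_id in {11,12}; recursion stops.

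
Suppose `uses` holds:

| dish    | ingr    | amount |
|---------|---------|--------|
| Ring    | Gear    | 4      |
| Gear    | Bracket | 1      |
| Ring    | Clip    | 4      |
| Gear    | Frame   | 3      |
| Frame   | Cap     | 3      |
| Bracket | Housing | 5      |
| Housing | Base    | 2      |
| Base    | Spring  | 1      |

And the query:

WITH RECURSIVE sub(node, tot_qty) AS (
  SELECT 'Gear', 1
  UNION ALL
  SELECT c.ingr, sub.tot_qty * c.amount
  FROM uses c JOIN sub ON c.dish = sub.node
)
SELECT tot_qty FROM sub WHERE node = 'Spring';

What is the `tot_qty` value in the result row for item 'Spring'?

10

Base: (Gear, tot_qty=1).
Iteration 1: components of {Gear} -> Bracket = 1*1 = 1, Frame = 1*3 = 3.
Iteration 2: components of {Bracket,Frame} -> Cap = 3*3 = 9, Housing = 1*5 = 5.
Iteration 3: components of {Cap,Housing} -> Base = 5*2 = 10.
Iteration 4: components of {Base} -> Spring = 10*1 = 10.
Iteration 5: no further components; recursion stops.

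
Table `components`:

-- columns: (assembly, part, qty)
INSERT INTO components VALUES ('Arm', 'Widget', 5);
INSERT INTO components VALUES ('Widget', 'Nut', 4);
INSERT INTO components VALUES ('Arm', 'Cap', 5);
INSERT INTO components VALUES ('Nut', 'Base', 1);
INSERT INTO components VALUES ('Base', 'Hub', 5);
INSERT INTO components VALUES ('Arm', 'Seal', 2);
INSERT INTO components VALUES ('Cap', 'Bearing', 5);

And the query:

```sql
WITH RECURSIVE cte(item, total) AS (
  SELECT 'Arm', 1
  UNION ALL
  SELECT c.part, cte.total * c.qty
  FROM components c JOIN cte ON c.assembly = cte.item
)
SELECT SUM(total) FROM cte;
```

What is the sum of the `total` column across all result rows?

178

Base: (Arm, total=1).
Iteration 1: components of {Arm} -> Cap = 1*5 = 5, Seal = 1*2 = 2, Widget = 1*5 = 5.
Iteration 2: components of {Cap,Seal,Widget} -> Bearing = 5*5 = 25, Nut = 5*4 = 20.
Iteration 3: components of {Bearing,Nut} -> Base = 20*1 = 20.
Iteration 4: components of {Base} -> Hub = 20*5 = 100.
Iteration 5: no further components; recursion stops.
SUM(total) = 1 + 5 + 5 + 2 + 20 + 25 + 20 + 100 = 178.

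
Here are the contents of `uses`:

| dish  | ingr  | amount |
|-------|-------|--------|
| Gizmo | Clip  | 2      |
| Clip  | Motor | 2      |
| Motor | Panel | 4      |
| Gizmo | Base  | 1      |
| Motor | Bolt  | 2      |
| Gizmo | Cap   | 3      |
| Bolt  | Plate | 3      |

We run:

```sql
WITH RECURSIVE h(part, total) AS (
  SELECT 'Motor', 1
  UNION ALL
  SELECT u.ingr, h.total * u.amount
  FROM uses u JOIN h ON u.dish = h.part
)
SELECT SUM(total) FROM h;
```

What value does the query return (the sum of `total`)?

Base: (Motor, total=1).
Iteration 1: components of {Motor} -> Bolt = 1*2 = 2, Panel = 1*4 = 4.
Iteration 2: components of {Bolt,Panel} -> Plate = 2*3 = 6.
Iteration 3: no further components; recursion stops.
SUM(total) = 1 + 4 + 2 + 6 = 13.

13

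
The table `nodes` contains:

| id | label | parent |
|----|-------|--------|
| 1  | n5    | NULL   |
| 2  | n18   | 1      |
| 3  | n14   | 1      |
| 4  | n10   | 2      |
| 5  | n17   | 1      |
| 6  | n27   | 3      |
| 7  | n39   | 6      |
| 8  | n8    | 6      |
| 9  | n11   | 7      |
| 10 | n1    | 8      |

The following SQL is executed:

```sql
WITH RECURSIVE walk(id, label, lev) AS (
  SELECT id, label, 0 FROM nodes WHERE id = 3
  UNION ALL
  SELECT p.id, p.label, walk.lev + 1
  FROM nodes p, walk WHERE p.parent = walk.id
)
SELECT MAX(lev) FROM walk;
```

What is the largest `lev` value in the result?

Base: id=3 (n14) at lev 0.
Iteration 1: rows with parent in {3} -> n27 (id 6, lev 1).
Iteration 2: rows with parent in {6} -> n39 (id 7, lev 2), n8 (id 8, lev 2).
Iteration 3: rows with parent in {7,8} -> n11 (id 9, lev 3), n1 (id 10, lev 3).
Iteration 4: no rows with parent in {9,10}; recursion stops.
lev values: 0, 1, 2, 2, 3, 3; the maximum is 3.

3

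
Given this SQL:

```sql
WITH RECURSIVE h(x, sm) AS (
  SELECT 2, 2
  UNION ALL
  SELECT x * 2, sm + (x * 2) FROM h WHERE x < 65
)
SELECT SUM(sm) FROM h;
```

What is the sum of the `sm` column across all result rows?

494

Base: x=2, sm=2.
Iteration 1: 2 < 65 holds -> x = 2 * 2 = 4, sm = 2 + 4 = 6.
Iteration 2: 4 < 65 holds -> x = 4 * 2 = 8, sm = 6 + 8 = 14.
Iteration 3: 8 < 65 holds -> x = 8 * 2 = 16, sm = 14 + 16 = 30.
Iteration 4: 16 < 65 holds -> x = 16 * 2 = 32, sm = 30 + 32 = 62.
Iteration 5: 32 < 65 holds -> x = 32 * 2 = 64, sm = 62 + 64 = 126.
Iteration 6: 64 < 65 holds -> x = 64 * 2 = 128, sm = 126 + 128 = 254.
Iteration 7: 128 < 65 fails; recursion stops.
SUM(sm) = 2 + 6 + 14 + 30 + 62 + 126 + 254 = 494.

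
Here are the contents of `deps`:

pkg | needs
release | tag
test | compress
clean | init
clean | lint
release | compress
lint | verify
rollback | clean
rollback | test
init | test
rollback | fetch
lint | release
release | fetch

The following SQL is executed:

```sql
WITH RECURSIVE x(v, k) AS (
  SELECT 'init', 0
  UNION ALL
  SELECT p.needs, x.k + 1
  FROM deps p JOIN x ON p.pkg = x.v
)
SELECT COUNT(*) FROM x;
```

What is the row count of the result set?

Base: (init, k=0).
Iteration 1: edges from {init} -> (test, k=1).
Iteration 2: edges from {test} -> (compress, k=2).
Iteration 3: no outgoing edges from {compress}; recursion stops.
Total rows emitted: 3.

3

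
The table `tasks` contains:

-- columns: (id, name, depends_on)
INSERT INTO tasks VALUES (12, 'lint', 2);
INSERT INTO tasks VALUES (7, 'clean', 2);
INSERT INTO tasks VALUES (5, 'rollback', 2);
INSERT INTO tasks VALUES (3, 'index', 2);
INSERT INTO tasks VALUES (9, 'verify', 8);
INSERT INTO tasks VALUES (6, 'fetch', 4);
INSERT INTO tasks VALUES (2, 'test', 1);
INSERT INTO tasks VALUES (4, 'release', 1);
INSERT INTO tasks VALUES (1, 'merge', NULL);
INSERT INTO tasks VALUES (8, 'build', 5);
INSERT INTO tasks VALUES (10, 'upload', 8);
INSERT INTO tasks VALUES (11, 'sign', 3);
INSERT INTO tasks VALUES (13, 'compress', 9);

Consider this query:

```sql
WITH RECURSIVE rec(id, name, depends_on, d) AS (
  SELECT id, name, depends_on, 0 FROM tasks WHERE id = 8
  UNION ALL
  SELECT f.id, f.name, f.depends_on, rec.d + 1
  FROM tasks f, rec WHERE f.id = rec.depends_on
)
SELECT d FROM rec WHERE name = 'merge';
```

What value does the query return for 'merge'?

3

Base: id=8 (build), depends_on=5, d 0.
Iteration 1: join on id=5 -> rollback (id 5, depends_on=2, d 1).
Iteration 2: join on id=2 -> test (id 2, depends_on=1, d 2).
Iteration 3: join on id=1 -> merge (id 1, depends_on=NULL, d 3).
Iteration 4: depends_on is NULL; no match; recursion stops.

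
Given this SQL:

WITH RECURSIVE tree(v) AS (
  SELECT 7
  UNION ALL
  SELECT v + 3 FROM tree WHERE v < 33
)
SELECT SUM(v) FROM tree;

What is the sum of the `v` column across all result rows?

Base: v=7.
Iteration 1: 7 < 33 holds -> v = 7 + 3 = 10.
Iteration 2: 10 < 33 holds -> v = 10 + 3 = 13.
Iteration 3: 13 < 33 holds -> v = 13 + 3 = 16.
Iteration 4: 16 < 33 holds -> v = 16 + 3 = 19.
Iteration 5: 19 < 33 holds -> v = 19 + 3 = 22.
Iteration 6: 22 < 33 holds -> v = 22 + 3 = 25.
Iteration 7: 25 < 33 holds -> v = 25 + 3 = 28.
Iteration 8: 28 < 33 holds -> v = 28 + 3 = 31.
Iteration 9: 31 < 33 holds -> v = 31 + 3 = 34.
Iteration 10: 34 < 33 fails; recursion stops.
SUM(v) = 7 + 10 + 13 + 16 + 19 + 22 + 25 + 28 + 31 + 34 = 205.

205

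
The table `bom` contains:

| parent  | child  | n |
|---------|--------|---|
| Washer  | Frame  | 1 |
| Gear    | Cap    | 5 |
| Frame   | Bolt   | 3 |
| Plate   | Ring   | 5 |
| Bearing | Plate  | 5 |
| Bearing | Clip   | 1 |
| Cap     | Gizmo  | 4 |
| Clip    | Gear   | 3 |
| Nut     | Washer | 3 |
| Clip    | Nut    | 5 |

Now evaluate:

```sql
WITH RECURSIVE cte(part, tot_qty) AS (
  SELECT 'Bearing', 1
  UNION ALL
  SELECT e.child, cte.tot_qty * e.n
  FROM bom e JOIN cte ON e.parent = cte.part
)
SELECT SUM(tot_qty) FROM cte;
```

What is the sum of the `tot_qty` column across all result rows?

Base: (Bearing, tot_qty=1).
Iteration 1: components of {Bearing} -> Clip = 1*1 = 1, Plate = 1*5 = 5.
Iteration 2: components of {Clip,Plate} -> Gear = 1*3 = 3, Nut = 1*5 = 5, Ring = 5*5 = 25.
Iteration 3: components of {Gear,Nut,Ring} -> Cap = 3*5 = 15, Washer = 5*3 = 15.
Iteration 4: components of {Cap,Washer} -> Frame = 15*1 = 15, Gizmo = 15*4 = 60.
Iteration 5: components of {Frame,Gizmo} -> Bolt = 15*3 = 45.
Iteration 6: no further components; recursion stops.
SUM(tot_qty) = 1 + 5 + 1 + 25 + 3 + 5 + 15 + 15 + 60 + 15 + 45 = 190.

190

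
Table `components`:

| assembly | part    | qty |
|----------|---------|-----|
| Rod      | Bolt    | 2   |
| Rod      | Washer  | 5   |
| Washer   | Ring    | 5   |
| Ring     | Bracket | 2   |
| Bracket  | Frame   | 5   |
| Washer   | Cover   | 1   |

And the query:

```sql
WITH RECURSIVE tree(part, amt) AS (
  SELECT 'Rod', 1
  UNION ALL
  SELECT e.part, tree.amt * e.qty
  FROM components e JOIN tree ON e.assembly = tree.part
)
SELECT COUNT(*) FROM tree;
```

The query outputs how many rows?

7

Base: (Rod, amt=1).
Iteration 1: components of {Rod} -> Bolt = 1*2 = 2, Washer = 1*5 = 5.
Iteration 2: components of {Bolt,Washer} -> Cover = 5*1 = 5, Ring = 5*5 = 25.
Iteration 3: components of {Cover,Ring} -> Bracket = 25*2 = 50.
Iteration 4: components of {Bracket} -> Frame = 50*5 = 250.
Iteration 5: no further components; recursion stops.
Total rows emitted: 7.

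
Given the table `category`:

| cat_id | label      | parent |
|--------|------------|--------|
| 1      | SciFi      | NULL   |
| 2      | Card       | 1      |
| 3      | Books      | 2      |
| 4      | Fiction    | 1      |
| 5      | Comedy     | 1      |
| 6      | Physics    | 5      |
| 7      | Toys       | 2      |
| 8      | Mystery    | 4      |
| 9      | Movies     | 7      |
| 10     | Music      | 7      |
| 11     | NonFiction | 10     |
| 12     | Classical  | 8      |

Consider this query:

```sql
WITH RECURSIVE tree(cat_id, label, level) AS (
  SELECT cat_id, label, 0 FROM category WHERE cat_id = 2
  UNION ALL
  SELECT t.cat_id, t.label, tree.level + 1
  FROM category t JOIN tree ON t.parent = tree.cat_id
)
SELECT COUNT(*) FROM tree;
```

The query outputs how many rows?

6

Base: cat_id=2 (Card) at level 0.
Iteration 1: rows with parent in {2} -> Books (id 3, level 1), Toys (id 7, level 1).
Iteration 2: rows with parent in {3,7} -> Movies (id 9, level 2), Music (id 10, level 2).
Iteration 3: rows with parent in {9,10} -> NonFiction (id 11, level 3).
Iteration 4: no rows with parent in {11}; recursion stops.
Total rows emitted: 6.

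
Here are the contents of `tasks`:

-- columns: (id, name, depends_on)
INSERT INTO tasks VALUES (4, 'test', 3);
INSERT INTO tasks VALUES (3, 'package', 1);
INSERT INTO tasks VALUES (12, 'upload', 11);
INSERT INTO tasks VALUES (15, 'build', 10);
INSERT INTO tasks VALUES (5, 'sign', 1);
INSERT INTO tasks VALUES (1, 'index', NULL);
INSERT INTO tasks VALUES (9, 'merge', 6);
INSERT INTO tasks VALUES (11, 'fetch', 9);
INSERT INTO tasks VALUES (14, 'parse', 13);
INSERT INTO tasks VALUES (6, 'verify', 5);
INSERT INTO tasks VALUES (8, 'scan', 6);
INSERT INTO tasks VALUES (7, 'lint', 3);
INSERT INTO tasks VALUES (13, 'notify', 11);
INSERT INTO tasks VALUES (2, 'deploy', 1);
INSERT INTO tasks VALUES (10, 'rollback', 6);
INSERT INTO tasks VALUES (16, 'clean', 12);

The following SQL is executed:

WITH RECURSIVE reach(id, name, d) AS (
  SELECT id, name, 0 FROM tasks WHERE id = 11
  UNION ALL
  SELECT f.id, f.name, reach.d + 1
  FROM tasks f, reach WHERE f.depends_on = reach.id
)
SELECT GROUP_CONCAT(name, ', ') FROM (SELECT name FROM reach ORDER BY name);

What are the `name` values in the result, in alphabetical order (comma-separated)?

Base: id=11 (fetch) at d 0.
Iteration 1: rows with depends_on in {11} -> upload (id 12, d 1), notify (id 13, d 1).
Iteration 2: rows with depends_on in {12,13} -> parse (id 14, d 2), clean (id 16, d 2).
Iteration 3: no rows with depends_on in {14,16}; recursion stops.

clean, fetch, notify, parse, upload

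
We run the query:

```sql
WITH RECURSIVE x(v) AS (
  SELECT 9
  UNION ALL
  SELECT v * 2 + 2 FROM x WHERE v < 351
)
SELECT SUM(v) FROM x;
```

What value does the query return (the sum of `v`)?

Base: v=9.
Iteration 1: 9 < 351 holds -> v = 9 * 2 + 2 = 20.
Iteration 2: 20 < 351 holds -> v = 20 * 2 + 2 = 42.
Iteration 3: 42 < 351 holds -> v = 42 * 2 + 2 = 86.
Iteration 4: 86 < 351 holds -> v = 86 * 2 + 2 = 174.
Iteration 5: 174 < 351 holds -> v = 174 * 2 + 2 = 350.
Iteration 6: 350 < 351 holds -> v = 350 * 2 + 2 = 702.
Iteration 7: 702 < 351 fails; recursion stops.
SUM(v) = 9 + 20 + 42 + 86 + 174 + 350 + 702 = 1383.

1383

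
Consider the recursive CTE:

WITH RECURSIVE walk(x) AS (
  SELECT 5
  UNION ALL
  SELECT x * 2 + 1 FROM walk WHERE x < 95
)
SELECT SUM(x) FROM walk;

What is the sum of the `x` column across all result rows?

181

Base: x=5.
Iteration 1: 5 < 95 holds -> x = 5 * 2 + 1 = 11.
Iteration 2: 11 < 95 holds -> x = 11 * 2 + 1 = 23.
Iteration 3: 23 < 95 holds -> x = 23 * 2 + 1 = 47.
Iteration 4: 47 < 95 holds -> x = 47 * 2 + 1 = 95.
Iteration 5: 95 < 95 fails; recursion stops.
SUM(x) = 5 + 11 + 23 + 47 + 95 = 181.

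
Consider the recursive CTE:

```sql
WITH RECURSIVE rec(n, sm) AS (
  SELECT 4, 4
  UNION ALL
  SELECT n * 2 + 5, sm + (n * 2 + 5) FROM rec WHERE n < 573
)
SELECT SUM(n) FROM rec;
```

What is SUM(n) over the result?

2255

Base: n=4, sm=4.
Iteration 1: 4 < 573 holds -> n = 4 * 2 + 5 = 13, sm = 4 + 13 = 17.
Iteration 2: 13 < 573 holds -> n = 13 * 2 + 5 = 31, sm = 17 + 31 = 48.
Iteration 3: 31 < 573 holds -> n = 31 * 2 + 5 = 67, sm = 48 + 67 = 115.
Iteration 4: 67 < 573 holds -> n = 67 * 2 + 5 = 139, sm = 115 + 139 = 254.
Iteration 5: 139 < 573 holds -> n = 139 * 2 + 5 = 283, sm = 254 + 283 = 537.
Iteration 6: 283 < 573 holds -> n = 283 * 2 + 5 = 571, sm = 537 + 571 = 1108.
Iteration 7: 571 < 573 holds -> n = 571 * 2 + 5 = 1147, sm = 1108 + 1147 = 2255.
Iteration 8: 1147 < 573 fails; recursion stops.
SUM(n) = 4 + 13 + 31 + 67 + 139 + 283 + 571 + 1147 = 2255.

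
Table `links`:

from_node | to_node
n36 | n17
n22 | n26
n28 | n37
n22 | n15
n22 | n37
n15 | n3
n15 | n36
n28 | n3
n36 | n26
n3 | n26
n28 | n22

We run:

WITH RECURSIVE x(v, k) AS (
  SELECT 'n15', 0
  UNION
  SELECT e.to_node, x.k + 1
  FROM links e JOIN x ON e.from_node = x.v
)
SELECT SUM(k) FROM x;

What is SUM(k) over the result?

6

Base: (n15, k=0).
Iteration 1: edges from {n15} -> (n3, k=1), (n36, k=1).
Iteration 2: edges from {n3,n36} -> (n17, k=2), (n26, k=2). [UNION drops 1 duplicate row(s)]
Iteration 3: no outgoing edges from {n17,n26}; recursion stops.
SUM(k) = 0 + 1 + 1 + 2 + 2 = 6.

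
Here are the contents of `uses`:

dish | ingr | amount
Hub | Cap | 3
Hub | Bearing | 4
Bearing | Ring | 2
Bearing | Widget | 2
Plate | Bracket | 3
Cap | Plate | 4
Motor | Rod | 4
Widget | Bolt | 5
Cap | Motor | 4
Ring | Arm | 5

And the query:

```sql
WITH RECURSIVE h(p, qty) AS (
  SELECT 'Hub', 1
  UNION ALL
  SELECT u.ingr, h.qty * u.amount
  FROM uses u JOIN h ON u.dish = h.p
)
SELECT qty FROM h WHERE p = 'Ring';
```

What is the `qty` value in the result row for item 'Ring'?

8

Base: (Hub, qty=1).
Iteration 1: components of {Hub} -> Bearing = 1*4 = 4, Cap = 1*3 = 3.
Iteration 2: components of {Bearing,Cap} -> Motor = 3*4 = 12, Plate = 3*4 = 12, Ring = 4*2 = 8, Widget = 4*2 = 8.
Iteration 3: components of {Motor,Plate,Ring,Widget} -> Arm = 8*5 = 40, Bolt = 8*5 = 40, Bracket = 12*3 = 36, Rod = 12*4 = 48.
Iteration 4: no further components; recursion stops.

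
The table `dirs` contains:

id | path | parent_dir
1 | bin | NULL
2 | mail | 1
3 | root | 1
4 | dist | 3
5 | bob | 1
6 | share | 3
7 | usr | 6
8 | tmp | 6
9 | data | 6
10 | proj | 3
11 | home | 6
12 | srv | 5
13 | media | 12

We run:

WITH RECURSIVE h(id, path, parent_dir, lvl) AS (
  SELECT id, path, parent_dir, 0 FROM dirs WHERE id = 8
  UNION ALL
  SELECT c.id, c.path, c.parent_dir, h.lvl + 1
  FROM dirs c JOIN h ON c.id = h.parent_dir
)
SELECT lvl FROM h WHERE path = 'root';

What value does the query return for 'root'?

2

Base: id=8 (tmp), parent_dir=6, lvl 0.
Iteration 1: join on id=6 -> share (id 6, parent_dir=3, lvl 1).
Iteration 2: join on id=3 -> root (id 3, parent_dir=1, lvl 2).
Iteration 3: join on id=1 -> bin (id 1, parent_dir=NULL, lvl 3).
Iteration 4: parent_dir is NULL; no match; recursion stops.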